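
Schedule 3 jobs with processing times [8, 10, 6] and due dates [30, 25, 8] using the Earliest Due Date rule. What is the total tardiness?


Sort by due date (EDD order): [(6, 8), (10, 25), (8, 30)]
Compute completion times and tardiness:
  Job 1: p=6, d=8, C=6, tardiness=max(0,6-8)=0
  Job 2: p=10, d=25, C=16, tardiness=max(0,16-25)=0
  Job 3: p=8, d=30, C=24, tardiness=max(0,24-30)=0
Total tardiness = 0

0


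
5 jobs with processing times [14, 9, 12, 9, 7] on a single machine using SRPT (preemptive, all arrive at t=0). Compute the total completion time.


Since all jobs arrive at t=0, SRPT equals SPT ordering.
SPT order: [7, 9, 9, 12, 14]
Completion times:
  Job 1: p=7, C=7
  Job 2: p=9, C=16
  Job 3: p=9, C=25
  Job 4: p=12, C=37
  Job 5: p=14, C=51
Total completion time = 7 + 16 + 25 + 37 + 51 = 136

136


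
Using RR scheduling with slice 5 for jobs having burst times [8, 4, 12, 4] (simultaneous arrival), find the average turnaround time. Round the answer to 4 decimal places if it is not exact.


Time quantum = 5
Execution trace:
  J1 runs 5 units, time = 5
  J2 runs 4 units, time = 9
  J3 runs 5 units, time = 14
  J4 runs 4 units, time = 18
  J1 runs 3 units, time = 21
  J3 runs 5 units, time = 26
  J3 runs 2 units, time = 28
Finish times: [21, 9, 28, 18]
Average turnaround = 76/4 = 19.0

19.0


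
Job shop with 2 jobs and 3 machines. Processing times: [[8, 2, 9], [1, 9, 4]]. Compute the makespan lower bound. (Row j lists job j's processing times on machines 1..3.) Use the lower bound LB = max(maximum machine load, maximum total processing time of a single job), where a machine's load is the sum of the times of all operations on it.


Machine loads:
  Machine 1: 8 + 1 = 9
  Machine 2: 2 + 9 = 11
  Machine 3: 9 + 4 = 13
Max machine load = 13
Job totals:
  Job 1: 19
  Job 2: 14
Max job total = 19
Lower bound = max(13, 19) = 19

19


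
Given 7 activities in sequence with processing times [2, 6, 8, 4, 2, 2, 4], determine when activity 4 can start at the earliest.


Activity 4 starts after activities 1 through 3 complete.
Predecessor durations: [2, 6, 8]
ES = 2 + 6 + 8 = 16

16


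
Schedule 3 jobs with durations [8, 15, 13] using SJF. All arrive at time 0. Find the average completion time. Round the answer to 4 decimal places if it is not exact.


SJF order (ascending): [8, 13, 15]
Completion times:
  Job 1: burst=8, C=8
  Job 2: burst=13, C=21
  Job 3: burst=15, C=36
Average completion = 65/3 = 21.6667

21.6667


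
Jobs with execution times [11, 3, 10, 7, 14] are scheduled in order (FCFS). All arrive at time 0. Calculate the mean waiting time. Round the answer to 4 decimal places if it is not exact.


FCFS order (as given): [11, 3, 10, 7, 14]
Waiting times:
  Job 1: wait = 0
  Job 2: wait = 11
  Job 3: wait = 14
  Job 4: wait = 24
  Job 5: wait = 31
Sum of waiting times = 80
Average waiting time = 80/5 = 16.0

16.0


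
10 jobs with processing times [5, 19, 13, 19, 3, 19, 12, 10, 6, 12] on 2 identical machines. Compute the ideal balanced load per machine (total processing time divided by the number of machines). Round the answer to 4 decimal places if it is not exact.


Total processing time = 5 + 19 + 13 + 19 + 3 + 19 + 12 + 10 + 6 + 12 = 118
Number of machines = 2
Ideal balanced load = 118 / 2 = 59.0

59.0


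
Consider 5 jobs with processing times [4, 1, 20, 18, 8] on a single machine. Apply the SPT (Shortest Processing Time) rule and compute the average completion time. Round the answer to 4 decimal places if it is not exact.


Sort jobs by processing time (SPT order): [1, 4, 8, 18, 20]
Compute completion times sequentially:
  Job 1: processing = 1, completes at 1
  Job 2: processing = 4, completes at 5
  Job 3: processing = 8, completes at 13
  Job 4: processing = 18, completes at 31
  Job 5: processing = 20, completes at 51
Sum of completion times = 101
Average completion time = 101/5 = 20.2

20.2


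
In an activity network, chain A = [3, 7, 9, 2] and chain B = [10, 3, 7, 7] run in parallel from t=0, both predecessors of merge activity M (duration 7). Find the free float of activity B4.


ES(B4) = sum of predecessors on chain B = 20
EF(B4) = ES + duration = 20 + 7 = 27
Successor of B4 is M. ES(M) = max(sum(A), sum(B)) = max(21, 27) = 27
Free float = ES(successor) - EF(current) = 27 - 27 = 0

0


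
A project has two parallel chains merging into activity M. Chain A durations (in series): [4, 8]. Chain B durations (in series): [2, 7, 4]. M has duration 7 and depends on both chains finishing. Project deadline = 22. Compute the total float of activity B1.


Forward pass: ES(B1) = sum of predecessors on chain B = 0
EF = ES + duration = 0 + 2 = 2
Backward pass: LF(M) = deadline = 22; LS(M) = 22 - 7 = 15
LF(B1) = LS(M) - sum(successors on chain B) = 15 - 11 = 4
LS = LF - duration = 4 - 2 = 2
Total float = LS - ES = 2 - 0 = 2

2


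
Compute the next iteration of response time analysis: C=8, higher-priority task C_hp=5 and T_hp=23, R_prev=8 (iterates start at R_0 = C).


R_next = C + ceil(R_prev / T_hp) * C_hp
ceil(8 / 23) = ceil(0.3478) = 1
Interference = 1 * 5 = 5
R_next = 8 + 5 = 13

13


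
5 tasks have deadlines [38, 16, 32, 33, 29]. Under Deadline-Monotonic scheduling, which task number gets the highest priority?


Sort tasks by relative deadline (ascending):
  Task 2: deadline = 16
  Task 5: deadline = 29
  Task 3: deadline = 32
  Task 4: deadline = 33
  Task 1: deadline = 38
Priority order (highest first): [2, 5, 3, 4, 1]
Highest priority task = 2

2


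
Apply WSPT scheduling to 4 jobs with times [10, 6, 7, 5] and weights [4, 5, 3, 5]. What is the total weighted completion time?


Compute p/w ratios and sort ascending (WSPT): [(5, 5), (6, 5), (7, 3), (10, 4)]
Compute weighted completion times:
  Job (p=5,w=5): C=5, w*C=5*5=25
  Job (p=6,w=5): C=11, w*C=5*11=55
  Job (p=7,w=3): C=18, w*C=3*18=54
  Job (p=10,w=4): C=28, w*C=4*28=112
Total weighted completion time = 246

246


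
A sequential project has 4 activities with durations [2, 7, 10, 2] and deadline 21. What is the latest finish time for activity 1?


LF(activity 1) = deadline - sum of successor durations
Successors: activities 2 through 4 with durations [7, 10, 2]
Sum of successor durations = 19
LF = 21 - 19 = 2

2


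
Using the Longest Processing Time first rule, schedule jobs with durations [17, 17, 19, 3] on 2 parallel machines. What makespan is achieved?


Sort jobs in decreasing order (LPT): [19, 17, 17, 3]
Assign each job to the least loaded machine:
  Machine 1: jobs [19, 3], load = 22
  Machine 2: jobs [17, 17], load = 34
Makespan = max load = 34

34


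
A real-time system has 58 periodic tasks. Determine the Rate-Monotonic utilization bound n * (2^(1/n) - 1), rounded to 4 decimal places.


Compute 2^(1/58) = 1.0120225098
Subtract 1: 1.0120225098 - 1 = 0.0120225098
Multiply by n: 58 * 0.0120225098 = 0.6973055684
Round to 4 dp: 0.6973

0.6973


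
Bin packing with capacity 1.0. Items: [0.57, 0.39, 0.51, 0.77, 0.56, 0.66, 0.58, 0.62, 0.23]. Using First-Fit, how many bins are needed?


Place items sequentially using First-Fit:
  Item 0.57 -> new Bin 1
  Item 0.39 -> Bin 1 (now 0.96)
  Item 0.51 -> new Bin 2
  Item 0.77 -> new Bin 3
  Item 0.56 -> new Bin 4
  Item 0.66 -> new Bin 5
  Item 0.58 -> new Bin 6
  Item 0.62 -> new Bin 7
  Item 0.23 -> Bin 2 (now 0.74)
Total bins used = 7

7


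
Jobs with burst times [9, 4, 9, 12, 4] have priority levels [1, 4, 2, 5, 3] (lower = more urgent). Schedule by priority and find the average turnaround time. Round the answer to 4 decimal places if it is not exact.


Sort by priority (ascending = highest first):
Order: [(1, 9), (2, 9), (3, 4), (4, 4), (5, 12)]
Completion times:
  Priority 1, burst=9, C=9
  Priority 2, burst=9, C=18
  Priority 3, burst=4, C=22
  Priority 4, burst=4, C=26
  Priority 5, burst=12, C=38
Average turnaround = 113/5 = 22.6

22.6


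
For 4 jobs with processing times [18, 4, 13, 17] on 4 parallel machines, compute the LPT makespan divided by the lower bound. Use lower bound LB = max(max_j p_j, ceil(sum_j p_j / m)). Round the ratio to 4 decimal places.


LPT order: [18, 17, 13, 4]
Machine loads after assignment: [18, 17, 13, 4]
LPT makespan = 18
Lower bound = max(max_job, ceil(total/4)) = max(18, 13) = 18
Ratio = 18 / 18 = 1.0

1.0


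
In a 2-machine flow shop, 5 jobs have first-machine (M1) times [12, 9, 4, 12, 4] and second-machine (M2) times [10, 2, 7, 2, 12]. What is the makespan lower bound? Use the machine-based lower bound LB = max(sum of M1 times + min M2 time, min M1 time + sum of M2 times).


LB1 = sum(M1 times) + min(M2 times) = 41 + 2 = 43
LB2 = min(M1 times) + sum(M2 times) = 4 + 33 = 37
Lower bound = max(LB1, LB2) = max(43, 37) = 43

43


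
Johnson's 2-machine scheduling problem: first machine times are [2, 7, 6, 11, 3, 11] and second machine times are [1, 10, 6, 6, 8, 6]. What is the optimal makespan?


Apply Johnson's rule:
  Group 1 (a <= b): [(5, 3, 8), (3, 6, 6), (2, 7, 10)]
  Group 2 (a > b): [(4, 11, 6), (6, 11, 6), (1, 2, 1)]
Optimal job order: [5, 3, 2, 4, 6, 1]
Schedule:
  Job 5: M1 done at 3, M2 done at 11
  Job 3: M1 done at 9, M2 done at 17
  Job 2: M1 done at 16, M2 done at 27
  Job 4: M1 done at 27, M2 done at 33
  Job 6: M1 done at 38, M2 done at 44
  Job 1: M1 done at 40, M2 done at 45
Makespan = 45

45


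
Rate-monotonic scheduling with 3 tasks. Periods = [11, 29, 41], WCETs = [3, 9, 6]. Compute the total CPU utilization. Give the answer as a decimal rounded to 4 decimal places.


Compute individual utilizations (exact fractions):
  Task 1: C/T = 3/11 (approx. 0.2727)
  Task 2: C/T = 9/29 (approx. 0.3103)
  Task 3: C/T = 6/41 (approx. 0.1463)
Total utilization U = 3/11 + 9/29 + 6/41 = 9540/13079
Rounded to 4 decimal places: U = 0.7294
RM (Liu & Layland) bound for 3 tasks = 0.779763; compare with U = 9540/13079 (approx. 0.729414)
U <= bound, so schedulable by RM sufficient condition.

0.7294


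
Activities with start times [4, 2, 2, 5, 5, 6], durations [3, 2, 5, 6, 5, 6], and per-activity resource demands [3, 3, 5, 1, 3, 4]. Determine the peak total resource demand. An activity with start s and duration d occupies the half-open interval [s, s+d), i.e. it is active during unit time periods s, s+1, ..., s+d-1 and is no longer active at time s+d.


Each activity i is active on [start_i, start_i + duration_i).
Compute total resource usage per time slot:
  t=0: active resources = [], total = 0
  t=1: active resources = [], total = 0
  t=2: active resources = [3, 5], total = 8
  t=3: active resources = [3, 5], total = 8
  t=4: active resources = [3, 5], total = 8
  t=5: active resources = [3, 5, 1, 3], total = 12
  t=6: active resources = [3, 5, 1, 3, 4], total = 16
  t=7: active resources = [1, 3, 4], total = 8
  t=8: active resources = [1, 3, 4], total = 8
  t=9: active resources = [1, 3, 4], total = 8
  t=10: active resources = [1, 4], total = 5
  t=11: active resources = [4], total = 4
Peak resource demand = 16

16


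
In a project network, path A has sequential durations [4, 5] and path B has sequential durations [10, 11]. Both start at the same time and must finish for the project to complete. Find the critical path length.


Path A total = 4 + 5 = 9
Path B total = 10 + 11 = 21
Critical path = longest path = max(9, 21) = 21

21


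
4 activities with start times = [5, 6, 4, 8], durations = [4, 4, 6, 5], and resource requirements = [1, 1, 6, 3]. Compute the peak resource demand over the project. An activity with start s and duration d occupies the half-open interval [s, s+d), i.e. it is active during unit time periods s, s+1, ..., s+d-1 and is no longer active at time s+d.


Each activity i is active on [start_i, start_i + duration_i).
Compute total resource usage per time slot:
  t=0: active resources = [], total = 0
  t=1: active resources = [], total = 0
  t=2: active resources = [], total = 0
  t=3: active resources = [], total = 0
  t=4: active resources = [6], total = 6
  t=5: active resources = [1, 6], total = 7
  t=6: active resources = [1, 1, 6], total = 8
  t=7: active resources = [1, 1, 6], total = 8
  t=8: active resources = [1, 1, 6, 3], total = 11
  t=9: active resources = [1, 6, 3], total = 10
  t=10: active resources = [3], total = 3
  t=11: active resources = [3], total = 3
  t=12: active resources = [3], total = 3
Peak resource demand = 11

11


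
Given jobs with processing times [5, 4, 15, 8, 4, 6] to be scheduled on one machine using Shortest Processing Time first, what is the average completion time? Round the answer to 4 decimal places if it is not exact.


Sort jobs by processing time (SPT order): [4, 4, 5, 6, 8, 15]
Compute completion times sequentially:
  Job 1: processing = 4, completes at 4
  Job 2: processing = 4, completes at 8
  Job 3: processing = 5, completes at 13
  Job 4: processing = 6, completes at 19
  Job 5: processing = 8, completes at 27
  Job 6: processing = 15, completes at 42
Sum of completion times = 113
Average completion time = 113/6 = 18.8333

18.8333


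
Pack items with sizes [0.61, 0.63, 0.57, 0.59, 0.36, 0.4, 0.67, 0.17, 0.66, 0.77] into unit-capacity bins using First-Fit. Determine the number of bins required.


Place items sequentially using First-Fit:
  Item 0.61 -> new Bin 1
  Item 0.63 -> new Bin 2
  Item 0.57 -> new Bin 3
  Item 0.59 -> new Bin 4
  Item 0.36 -> Bin 1 (now 0.97)
  Item 0.4 -> Bin 3 (now 0.97)
  Item 0.67 -> new Bin 5
  Item 0.17 -> Bin 2 (now 0.8)
  Item 0.66 -> new Bin 6
  Item 0.77 -> new Bin 7
Total bins used = 7

7


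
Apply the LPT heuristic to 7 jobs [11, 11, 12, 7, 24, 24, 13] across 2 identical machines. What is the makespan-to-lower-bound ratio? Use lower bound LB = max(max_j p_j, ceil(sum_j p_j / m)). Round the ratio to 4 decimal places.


LPT order: [24, 24, 13, 12, 11, 11, 7]
Machine loads after assignment: [48, 54]
LPT makespan = 54
Lower bound = max(max_job, ceil(total/2)) = max(24, 51) = 51
Ratio = 54 / 51 = 1.0588

1.0588


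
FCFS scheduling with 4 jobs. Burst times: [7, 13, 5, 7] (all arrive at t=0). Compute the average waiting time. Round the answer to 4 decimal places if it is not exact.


FCFS order (as given): [7, 13, 5, 7]
Waiting times:
  Job 1: wait = 0
  Job 2: wait = 7
  Job 3: wait = 20
  Job 4: wait = 25
Sum of waiting times = 52
Average waiting time = 52/4 = 13.0

13.0


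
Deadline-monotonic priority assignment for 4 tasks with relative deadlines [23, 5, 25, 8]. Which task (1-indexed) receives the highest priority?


Sort tasks by relative deadline (ascending):
  Task 2: deadline = 5
  Task 4: deadline = 8
  Task 1: deadline = 23
  Task 3: deadline = 25
Priority order (highest first): [2, 4, 1, 3]
Highest priority task = 2

2


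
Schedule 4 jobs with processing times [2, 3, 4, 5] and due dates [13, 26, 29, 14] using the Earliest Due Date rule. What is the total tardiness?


Sort by due date (EDD order): [(2, 13), (5, 14), (3, 26), (4, 29)]
Compute completion times and tardiness:
  Job 1: p=2, d=13, C=2, tardiness=max(0,2-13)=0
  Job 2: p=5, d=14, C=7, tardiness=max(0,7-14)=0
  Job 3: p=3, d=26, C=10, tardiness=max(0,10-26)=0
  Job 4: p=4, d=29, C=14, tardiness=max(0,14-29)=0
Total tardiness = 0

0


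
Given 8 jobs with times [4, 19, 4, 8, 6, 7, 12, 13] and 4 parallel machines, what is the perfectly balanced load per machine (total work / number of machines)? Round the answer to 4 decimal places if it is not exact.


Total processing time = 4 + 19 + 4 + 8 + 6 + 7 + 12 + 13 = 73
Number of machines = 4
Ideal balanced load = 73 / 4 = 18.25

18.25


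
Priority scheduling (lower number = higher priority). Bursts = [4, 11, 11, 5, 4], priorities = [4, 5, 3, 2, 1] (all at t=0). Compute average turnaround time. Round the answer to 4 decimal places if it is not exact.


Sort by priority (ascending = highest first):
Order: [(1, 4), (2, 5), (3, 11), (4, 4), (5, 11)]
Completion times:
  Priority 1, burst=4, C=4
  Priority 2, burst=5, C=9
  Priority 3, burst=11, C=20
  Priority 4, burst=4, C=24
  Priority 5, burst=11, C=35
Average turnaround = 92/5 = 18.4

18.4


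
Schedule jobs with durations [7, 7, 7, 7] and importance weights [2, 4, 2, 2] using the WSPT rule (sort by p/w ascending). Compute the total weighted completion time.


Compute p/w ratios and sort ascending (WSPT): [(7, 4), (7, 2), (7, 2), (7, 2)]
Compute weighted completion times:
  Job (p=7,w=4): C=7, w*C=4*7=28
  Job (p=7,w=2): C=14, w*C=2*14=28
  Job (p=7,w=2): C=21, w*C=2*21=42
  Job (p=7,w=2): C=28, w*C=2*28=56
Total weighted completion time = 154

154


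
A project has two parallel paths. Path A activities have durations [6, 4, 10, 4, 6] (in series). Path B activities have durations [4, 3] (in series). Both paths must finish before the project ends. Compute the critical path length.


Path A total = 6 + 4 + 10 + 4 + 6 = 30
Path B total = 4 + 3 = 7
Critical path = longest path = max(30, 7) = 30

30


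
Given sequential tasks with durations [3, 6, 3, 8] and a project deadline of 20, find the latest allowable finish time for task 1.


LF(activity 1) = deadline - sum of successor durations
Successors: activities 2 through 4 with durations [6, 3, 8]
Sum of successor durations = 17
LF = 20 - 17 = 3

3


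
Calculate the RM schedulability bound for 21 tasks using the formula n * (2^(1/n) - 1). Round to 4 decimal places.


Compute 2^(1/21) = 1.0335577830
Subtract 1: 1.0335577830 - 1 = 0.0335577830
Multiply by n: 21 * 0.0335577830 = 0.7047134430
Round to 4 dp: 0.7047

0.7047


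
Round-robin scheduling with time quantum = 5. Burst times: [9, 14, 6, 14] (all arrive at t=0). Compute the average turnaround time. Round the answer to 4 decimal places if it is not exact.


Time quantum = 5
Execution trace:
  J1 runs 5 units, time = 5
  J2 runs 5 units, time = 10
  J3 runs 5 units, time = 15
  J4 runs 5 units, time = 20
  J1 runs 4 units, time = 24
  J2 runs 5 units, time = 29
  J3 runs 1 units, time = 30
  J4 runs 5 units, time = 35
  J2 runs 4 units, time = 39
  J4 runs 4 units, time = 43
Finish times: [24, 39, 30, 43]
Average turnaround = 136/4 = 34.0

34.0


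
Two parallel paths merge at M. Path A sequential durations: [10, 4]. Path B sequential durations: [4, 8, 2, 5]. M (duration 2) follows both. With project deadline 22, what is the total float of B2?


Forward pass: ES(B2) = sum of predecessors on chain B = 4
EF = ES + duration = 4 + 8 = 12
Backward pass: LF(M) = deadline = 22; LS(M) = 22 - 2 = 20
LF(B2) = LS(M) - sum(successors on chain B) = 20 - 7 = 13
LS = LF - duration = 13 - 8 = 5
Total float = LS - ES = 5 - 4 = 1

1


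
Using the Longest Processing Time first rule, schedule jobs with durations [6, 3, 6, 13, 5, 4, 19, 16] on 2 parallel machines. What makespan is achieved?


Sort jobs in decreasing order (LPT): [19, 16, 13, 6, 6, 5, 4, 3]
Assign each job to the least loaded machine:
  Machine 1: jobs [19, 6, 6, 4], load = 35
  Machine 2: jobs [16, 13, 5, 3], load = 37
Makespan = max load = 37

37


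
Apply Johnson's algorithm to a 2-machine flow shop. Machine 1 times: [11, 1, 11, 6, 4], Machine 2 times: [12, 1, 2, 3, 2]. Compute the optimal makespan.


Apply Johnson's rule:
  Group 1 (a <= b): [(2, 1, 1), (1, 11, 12)]
  Group 2 (a > b): [(4, 6, 3), (3, 11, 2), (5, 4, 2)]
Optimal job order: [2, 1, 4, 3, 5]
Schedule:
  Job 2: M1 done at 1, M2 done at 2
  Job 1: M1 done at 12, M2 done at 24
  Job 4: M1 done at 18, M2 done at 27
  Job 3: M1 done at 29, M2 done at 31
  Job 5: M1 done at 33, M2 done at 35
Makespan = 35

35


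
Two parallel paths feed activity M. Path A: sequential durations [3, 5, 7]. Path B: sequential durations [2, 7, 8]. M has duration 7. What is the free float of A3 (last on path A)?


ES(A3) = sum of predecessors on chain A = 8
EF(A3) = ES + duration = 8 + 7 = 15
Successor of A3 is M. ES(M) = max(sum(A), sum(B)) = max(15, 17) = 17
Free float = ES(successor) - EF(current) = 17 - 15 = 2

2


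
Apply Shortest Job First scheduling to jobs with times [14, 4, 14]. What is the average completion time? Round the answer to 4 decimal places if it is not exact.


SJF order (ascending): [4, 14, 14]
Completion times:
  Job 1: burst=4, C=4
  Job 2: burst=14, C=18
  Job 3: burst=14, C=32
Average completion = 54/3 = 18.0

18.0


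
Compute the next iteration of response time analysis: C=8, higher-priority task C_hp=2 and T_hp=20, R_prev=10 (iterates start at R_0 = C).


R_next = C + ceil(R_prev / T_hp) * C_hp
ceil(10 / 20) = ceil(0.5) = 1
Interference = 1 * 2 = 2
R_next = 8 + 2 = 10
R_next = R_prev, so the iteration has converged (response time = 10).

10


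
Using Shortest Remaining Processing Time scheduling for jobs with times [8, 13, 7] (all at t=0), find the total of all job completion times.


Since all jobs arrive at t=0, SRPT equals SPT ordering.
SPT order: [7, 8, 13]
Completion times:
  Job 1: p=7, C=7
  Job 2: p=8, C=15
  Job 3: p=13, C=28
Total completion time = 7 + 15 + 28 = 50

50


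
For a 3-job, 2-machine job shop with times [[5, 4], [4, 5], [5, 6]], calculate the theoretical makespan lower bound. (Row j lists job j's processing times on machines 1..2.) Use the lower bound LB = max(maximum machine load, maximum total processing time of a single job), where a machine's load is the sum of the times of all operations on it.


Machine loads:
  Machine 1: 5 + 4 + 5 = 14
  Machine 2: 4 + 5 + 6 = 15
Max machine load = 15
Job totals:
  Job 1: 9
  Job 2: 9
  Job 3: 11
Max job total = 11
Lower bound = max(15, 11) = 15

15


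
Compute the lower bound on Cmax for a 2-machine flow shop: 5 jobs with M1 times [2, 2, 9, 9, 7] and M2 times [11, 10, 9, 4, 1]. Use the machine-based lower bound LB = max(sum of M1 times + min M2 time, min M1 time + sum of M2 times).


LB1 = sum(M1 times) + min(M2 times) = 29 + 1 = 30
LB2 = min(M1 times) + sum(M2 times) = 2 + 35 = 37
Lower bound = max(LB1, LB2) = max(30, 37) = 37

37


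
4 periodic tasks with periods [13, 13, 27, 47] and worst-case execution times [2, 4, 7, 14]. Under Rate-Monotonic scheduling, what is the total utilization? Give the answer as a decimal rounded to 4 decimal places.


Compute individual utilizations (exact fractions):
  Task 1: C/T = 2/13 (approx. 0.1538)
  Task 2: C/T = 4/13 (approx. 0.3077)
  Task 3: C/T = 7/27 (approx. 0.2593)
  Task 4: C/T = 14/47 (approx. 0.2979)
Total utilization U = 2/13 + 4/13 + 7/27 + 14/47 = 16805/16497
Rounded to 4 decimal places: U = 1.0187
RM (Liu & Layland) bound for 4 tasks = 0.756828; compare with U = 16805/16497 (approx. 1.018670)
U > 1, so the task set is not schedulable (processor overloaded).

1.0187


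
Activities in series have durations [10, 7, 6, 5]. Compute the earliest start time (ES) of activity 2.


Activity 2 starts after activities 1 through 1 complete.
Predecessor durations: [10]
ES = 10 = 10

10


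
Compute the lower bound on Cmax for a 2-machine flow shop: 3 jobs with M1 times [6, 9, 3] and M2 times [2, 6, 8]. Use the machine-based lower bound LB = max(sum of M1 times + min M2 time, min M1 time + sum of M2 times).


LB1 = sum(M1 times) + min(M2 times) = 18 + 2 = 20
LB2 = min(M1 times) + sum(M2 times) = 3 + 16 = 19
Lower bound = max(LB1, LB2) = max(20, 19) = 20

20


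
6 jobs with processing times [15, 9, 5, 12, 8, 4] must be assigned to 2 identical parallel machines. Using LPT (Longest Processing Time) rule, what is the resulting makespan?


Sort jobs in decreasing order (LPT): [15, 12, 9, 8, 5, 4]
Assign each job to the least loaded machine:
  Machine 1: jobs [15, 8, 4], load = 27
  Machine 2: jobs [12, 9, 5], load = 26
Makespan = max load = 27

27


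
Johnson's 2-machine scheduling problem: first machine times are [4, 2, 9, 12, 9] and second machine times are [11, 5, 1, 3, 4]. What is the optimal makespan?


Apply Johnson's rule:
  Group 1 (a <= b): [(2, 2, 5), (1, 4, 11)]
  Group 2 (a > b): [(5, 9, 4), (4, 12, 3), (3, 9, 1)]
Optimal job order: [2, 1, 5, 4, 3]
Schedule:
  Job 2: M1 done at 2, M2 done at 7
  Job 1: M1 done at 6, M2 done at 18
  Job 5: M1 done at 15, M2 done at 22
  Job 4: M1 done at 27, M2 done at 30
  Job 3: M1 done at 36, M2 done at 37
Makespan = 37

37


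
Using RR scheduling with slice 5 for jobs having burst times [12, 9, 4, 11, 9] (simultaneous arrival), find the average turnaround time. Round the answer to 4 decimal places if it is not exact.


Time quantum = 5
Execution trace:
  J1 runs 5 units, time = 5
  J2 runs 5 units, time = 10
  J3 runs 4 units, time = 14
  J4 runs 5 units, time = 19
  J5 runs 5 units, time = 24
  J1 runs 5 units, time = 29
  J2 runs 4 units, time = 33
  J4 runs 5 units, time = 38
  J5 runs 4 units, time = 42
  J1 runs 2 units, time = 44
  J4 runs 1 units, time = 45
Finish times: [44, 33, 14, 45, 42]
Average turnaround = 178/5 = 35.6

35.6


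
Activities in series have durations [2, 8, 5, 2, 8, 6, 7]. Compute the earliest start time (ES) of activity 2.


Activity 2 starts after activities 1 through 1 complete.
Predecessor durations: [2]
ES = 2 = 2

2


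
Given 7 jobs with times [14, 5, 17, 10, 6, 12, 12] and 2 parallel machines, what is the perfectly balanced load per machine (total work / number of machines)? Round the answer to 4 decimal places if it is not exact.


Total processing time = 14 + 5 + 17 + 10 + 6 + 12 + 12 = 76
Number of machines = 2
Ideal balanced load = 76 / 2 = 38.0

38.0


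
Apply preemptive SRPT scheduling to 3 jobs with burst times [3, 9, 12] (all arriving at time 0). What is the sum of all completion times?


Since all jobs arrive at t=0, SRPT equals SPT ordering.
SPT order: [3, 9, 12]
Completion times:
  Job 1: p=3, C=3
  Job 2: p=9, C=12
  Job 3: p=12, C=24
Total completion time = 3 + 12 + 24 = 39

39


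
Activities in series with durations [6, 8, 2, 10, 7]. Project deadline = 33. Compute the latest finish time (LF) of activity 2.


LF(activity 2) = deadline - sum of successor durations
Successors: activities 3 through 5 with durations [2, 10, 7]
Sum of successor durations = 19
LF = 33 - 19 = 14

14


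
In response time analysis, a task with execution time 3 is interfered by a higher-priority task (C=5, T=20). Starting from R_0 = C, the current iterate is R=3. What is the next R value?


R_next = C + ceil(R_prev / T_hp) * C_hp
ceil(3 / 20) = ceil(0.15) = 1
Interference = 1 * 5 = 5
R_next = 3 + 5 = 8

8


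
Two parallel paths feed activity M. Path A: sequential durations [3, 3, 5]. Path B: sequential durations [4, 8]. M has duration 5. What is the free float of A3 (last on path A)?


ES(A3) = sum of predecessors on chain A = 6
EF(A3) = ES + duration = 6 + 5 = 11
Successor of A3 is M. ES(M) = max(sum(A), sum(B)) = max(11, 12) = 12
Free float = ES(successor) - EF(current) = 12 - 11 = 1

1


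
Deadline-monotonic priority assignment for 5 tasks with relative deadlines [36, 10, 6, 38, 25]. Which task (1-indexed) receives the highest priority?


Sort tasks by relative deadline (ascending):
  Task 3: deadline = 6
  Task 2: deadline = 10
  Task 5: deadline = 25
  Task 1: deadline = 36
  Task 4: deadline = 38
Priority order (highest first): [3, 2, 5, 1, 4]
Highest priority task = 3

3


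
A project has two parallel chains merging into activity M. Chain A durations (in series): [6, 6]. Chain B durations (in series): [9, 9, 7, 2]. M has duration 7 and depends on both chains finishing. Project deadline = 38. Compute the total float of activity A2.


Forward pass: ES(A2) = sum of predecessors on chain A = 6
EF = ES + duration = 6 + 6 = 12
Backward pass: LF(M) = deadline = 38; LS(M) = 38 - 7 = 31
LF(A2) = LS(M) - sum(successors on chain A) = 31 - 0 = 31
LS = LF - duration = 31 - 6 = 25
Total float = LS - ES = 25 - 6 = 19

19


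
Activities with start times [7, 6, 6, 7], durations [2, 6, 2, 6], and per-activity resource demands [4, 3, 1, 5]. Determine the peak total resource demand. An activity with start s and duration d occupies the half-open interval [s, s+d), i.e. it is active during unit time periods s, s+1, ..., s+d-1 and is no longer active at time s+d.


Each activity i is active on [start_i, start_i + duration_i).
Compute total resource usage per time slot:
  t=0: active resources = [], total = 0
  t=1: active resources = [], total = 0
  t=2: active resources = [], total = 0
  t=3: active resources = [], total = 0
  t=4: active resources = [], total = 0
  t=5: active resources = [], total = 0
  t=6: active resources = [3, 1], total = 4
  t=7: active resources = [4, 3, 1, 5], total = 13
  t=8: active resources = [4, 3, 5], total = 12
  t=9: active resources = [3, 5], total = 8
  t=10: active resources = [3, 5], total = 8
  t=11: active resources = [3, 5], total = 8
  t=12: active resources = [5], total = 5
Peak resource demand = 13

13


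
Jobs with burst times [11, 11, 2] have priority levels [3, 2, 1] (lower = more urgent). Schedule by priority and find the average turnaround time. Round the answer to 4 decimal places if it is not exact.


Sort by priority (ascending = highest first):
Order: [(1, 2), (2, 11), (3, 11)]
Completion times:
  Priority 1, burst=2, C=2
  Priority 2, burst=11, C=13
  Priority 3, burst=11, C=24
Average turnaround = 39/3 = 13.0

13.0


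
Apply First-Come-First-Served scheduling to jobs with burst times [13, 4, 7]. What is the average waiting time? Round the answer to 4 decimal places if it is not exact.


FCFS order (as given): [13, 4, 7]
Waiting times:
  Job 1: wait = 0
  Job 2: wait = 13
  Job 3: wait = 17
Sum of waiting times = 30
Average waiting time = 30/3 = 10.0

10.0


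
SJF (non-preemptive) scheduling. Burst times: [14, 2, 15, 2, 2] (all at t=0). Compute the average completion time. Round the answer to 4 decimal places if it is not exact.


SJF order (ascending): [2, 2, 2, 14, 15]
Completion times:
  Job 1: burst=2, C=2
  Job 2: burst=2, C=4
  Job 3: burst=2, C=6
  Job 4: burst=14, C=20
  Job 5: burst=15, C=35
Average completion = 67/5 = 13.4

13.4


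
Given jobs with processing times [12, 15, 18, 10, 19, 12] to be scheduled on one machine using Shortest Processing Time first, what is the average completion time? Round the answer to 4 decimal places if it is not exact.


Sort jobs by processing time (SPT order): [10, 12, 12, 15, 18, 19]
Compute completion times sequentially:
  Job 1: processing = 10, completes at 10
  Job 2: processing = 12, completes at 22
  Job 3: processing = 12, completes at 34
  Job 4: processing = 15, completes at 49
  Job 5: processing = 18, completes at 67
  Job 6: processing = 19, completes at 86
Sum of completion times = 268
Average completion time = 268/6 = 44.6667

44.6667


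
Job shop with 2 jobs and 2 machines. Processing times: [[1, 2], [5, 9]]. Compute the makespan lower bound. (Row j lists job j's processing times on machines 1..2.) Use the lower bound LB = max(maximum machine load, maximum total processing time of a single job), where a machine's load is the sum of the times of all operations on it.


Machine loads:
  Machine 1: 1 + 5 = 6
  Machine 2: 2 + 9 = 11
Max machine load = 11
Job totals:
  Job 1: 3
  Job 2: 14
Max job total = 14
Lower bound = max(11, 14) = 14

14


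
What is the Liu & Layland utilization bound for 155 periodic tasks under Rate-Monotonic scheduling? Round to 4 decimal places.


Compute 2^(1/155) = 1.0044819312
Subtract 1: 1.0044819312 - 1 = 0.0044819312
Multiply by n: 155 * 0.0044819312 = 0.6946993360
Round to 4 dp: 0.6947

0.6947


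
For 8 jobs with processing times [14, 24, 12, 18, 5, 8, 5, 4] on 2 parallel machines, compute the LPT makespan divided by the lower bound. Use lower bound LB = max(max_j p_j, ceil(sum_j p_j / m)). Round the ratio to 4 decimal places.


LPT order: [24, 18, 14, 12, 8, 5, 5, 4]
Machine loads after assignment: [45, 45]
LPT makespan = 45
Lower bound = max(max_job, ceil(total/2)) = max(24, 45) = 45
Ratio = 45 / 45 = 1.0

1.0


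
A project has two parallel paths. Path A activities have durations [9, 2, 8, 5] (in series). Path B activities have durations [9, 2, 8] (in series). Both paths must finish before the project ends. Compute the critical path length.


Path A total = 9 + 2 + 8 + 5 = 24
Path B total = 9 + 2 + 8 = 19
Critical path = longest path = max(24, 19) = 24

24


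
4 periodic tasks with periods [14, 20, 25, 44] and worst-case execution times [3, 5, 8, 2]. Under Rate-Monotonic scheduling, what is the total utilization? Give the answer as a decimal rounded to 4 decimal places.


Compute individual utilizations (exact fractions):
  Task 1: C/T = 3/14 (approx. 0.2143)
  Task 2: C/T = 5/20 = 1/4 (approx. 0.25)
  Task 3: C/T = 8/25 (approx. 0.32)
  Task 4: C/T = 2/44 = 1/22 (approx. 0.0455)
Total utilization U = 3/14 + 1/4 + 8/25 + 1/22 = 6389/7700
Rounded to 4 decimal places: U = 0.8297
RM (Liu & Layland) bound for 4 tasks = 0.756828; compare with U = 6389/7700 (approx. 0.829740)
bound < U <= 1, so the RM sufficient condition is not met (inconclusive; an exact test such as response-time analysis is needed).

0.8297


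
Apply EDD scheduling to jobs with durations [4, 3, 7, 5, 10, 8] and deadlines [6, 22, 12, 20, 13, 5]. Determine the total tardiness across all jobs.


Sort by due date (EDD order): [(8, 5), (4, 6), (7, 12), (10, 13), (5, 20), (3, 22)]
Compute completion times and tardiness:
  Job 1: p=8, d=5, C=8, tardiness=max(0,8-5)=3
  Job 2: p=4, d=6, C=12, tardiness=max(0,12-6)=6
  Job 3: p=7, d=12, C=19, tardiness=max(0,19-12)=7
  Job 4: p=10, d=13, C=29, tardiness=max(0,29-13)=16
  Job 5: p=5, d=20, C=34, tardiness=max(0,34-20)=14
  Job 6: p=3, d=22, C=37, tardiness=max(0,37-22)=15
Total tardiness = 61

61


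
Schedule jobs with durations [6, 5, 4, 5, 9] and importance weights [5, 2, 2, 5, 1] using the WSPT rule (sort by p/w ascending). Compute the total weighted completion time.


Compute p/w ratios and sort ascending (WSPT): [(5, 5), (6, 5), (4, 2), (5, 2), (9, 1)]
Compute weighted completion times:
  Job (p=5,w=5): C=5, w*C=5*5=25
  Job (p=6,w=5): C=11, w*C=5*11=55
  Job (p=4,w=2): C=15, w*C=2*15=30
  Job (p=5,w=2): C=20, w*C=2*20=40
  Job (p=9,w=1): C=29, w*C=1*29=29
Total weighted completion time = 179

179


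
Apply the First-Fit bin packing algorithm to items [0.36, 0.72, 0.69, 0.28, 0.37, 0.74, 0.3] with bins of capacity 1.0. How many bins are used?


Place items sequentially using First-Fit:
  Item 0.36 -> new Bin 1
  Item 0.72 -> new Bin 2
  Item 0.69 -> new Bin 3
  Item 0.28 -> Bin 1 (now 0.64)
  Item 0.37 -> new Bin 4
  Item 0.74 -> new Bin 5
  Item 0.3 -> Bin 1 (now 0.94)
Total bins used = 5

5


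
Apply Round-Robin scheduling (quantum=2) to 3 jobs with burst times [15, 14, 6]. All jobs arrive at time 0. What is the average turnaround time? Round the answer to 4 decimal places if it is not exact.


Time quantum = 2
Execution trace:
  J1 runs 2 units, time = 2
  J2 runs 2 units, time = 4
  J3 runs 2 units, time = 6
  J1 runs 2 units, time = 8
  J2 runs 2 units, time = 10
  J3 runs 2 units, time = 12
  J1 runs 2 units, time = 14
  J2 runs 2 units, time = 16
  J3 runs 2 units, time = 18
  J1 runs 2 units, time = 20
  J2 runs 2 units, time = 22
  J1 runs 2 units, time = 24
  J2 runs 2 units, time = 26
  J1 runs 2 units, time = 28
  J2 runs 2 units, time = 30
  J1 runs 2 units, time = 32
  J2 runs 2 units, time = 34
  J1 runs 1 units, time = 35
Finish times: [35, 34, 18]
Average turnaround = 87/3 = 29.0

29.0


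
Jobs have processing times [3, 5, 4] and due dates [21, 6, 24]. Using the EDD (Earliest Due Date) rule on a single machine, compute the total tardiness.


Sort by due date (EDD order): [(5, 6), (3, 21), (4, 24)]
Compute completion times and tardiness:
  Job 1: p=5, d=6, C=5, tardiness=max(0,5-6)=0
  Job 2: p=3, d=21, C=8, tardiness=max(0,8-21)=0
  Job 3: p=4, d=24, C=12, tardiness=max(0,12-24)=0
Total tardiness = 0

0


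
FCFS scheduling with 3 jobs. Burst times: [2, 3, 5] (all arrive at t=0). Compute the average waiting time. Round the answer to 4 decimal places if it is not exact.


FCFS order (as given): [2, 3, 5]
Waiting times:
  Job 1: wait = 0
  Job 2: wait = 2
  Job 3: wait = 5
Sum of waiting times = 7
Average waiting time = 7/3 = 2.3333

2.3333


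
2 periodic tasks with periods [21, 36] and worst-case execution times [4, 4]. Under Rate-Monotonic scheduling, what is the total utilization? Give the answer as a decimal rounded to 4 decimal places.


Compute individual utilizations (exact fractions):
  Task 1: C/T = 4/21 (approx. 0.1905)
  Task 2: C/T = 4/36 = 1/9 (approx. 0.1111)
Total utilization U = 4/21 + 1/9 = 19/63
Rounded to 4 decimal places: U = 0.3016
RM (Liu & Layland) bound for 2 tasks = 0.828427; compare with U = 19/63 (approx. 0.301587)
U <= bound, so schedulable by RM sufficient condition.

0.3016


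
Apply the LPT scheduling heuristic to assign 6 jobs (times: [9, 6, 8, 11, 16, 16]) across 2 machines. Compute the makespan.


Sort jobs in decreasing order (LPT): [16, 16, 11, 9, 8, 6]
Assign each job to the least loaded machine:
  Machine 1: jobs [16, 11, 6], load = 33
  Machine 2: jobs [16, 9, 8], load = 33
Makespan = max load = 33

33


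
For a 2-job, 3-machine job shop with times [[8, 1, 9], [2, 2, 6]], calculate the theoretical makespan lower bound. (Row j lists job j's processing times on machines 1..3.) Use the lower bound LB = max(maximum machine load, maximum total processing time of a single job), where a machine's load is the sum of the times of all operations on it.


Machine loads:
  Machine 1: 8 + 2 = 10
  Machine 2: 1 + 2 = 3
  Machine 3: 9 + 6 = 15
Max machine load = 15
Job totals:
  Job 1: 18
  Job 2: 10
Max job total = 18
Lower bound = max(15, 18) = 18

18


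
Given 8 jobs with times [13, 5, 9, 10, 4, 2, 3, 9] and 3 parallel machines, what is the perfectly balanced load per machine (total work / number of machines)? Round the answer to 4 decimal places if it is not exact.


Total processing time = 13 + 5 + 9 + 10 + 4 + 2 + 3 + 9 = 55
Number of machines = 3
Ideal balanced load = 55 / 3 = 18.3333

18.3333


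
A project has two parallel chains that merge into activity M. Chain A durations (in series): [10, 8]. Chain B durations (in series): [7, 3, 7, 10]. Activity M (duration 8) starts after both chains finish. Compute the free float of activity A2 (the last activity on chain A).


ES(A2) = sum of predecessors on chain A = 10
EF(A2) = ES + duration = 10 + 8 = 18
Successor of A2 is M. ES(M) = max(sum(A), sum(B)) = max(18, 27) = 27
Free float = ES(successor) - EF(current) = 27 - 18 = 9

9


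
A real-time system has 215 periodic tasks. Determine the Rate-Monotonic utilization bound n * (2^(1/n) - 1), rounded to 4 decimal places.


Compute 2^(1/215) = 1.0032291429
Subtract 1: 1.0032291429 - 1 = 0.0032291429
Multiply by n: 215 * 0.0032291429 = 0.6942657235
Round to 4 dp: 0.6943

0.6943


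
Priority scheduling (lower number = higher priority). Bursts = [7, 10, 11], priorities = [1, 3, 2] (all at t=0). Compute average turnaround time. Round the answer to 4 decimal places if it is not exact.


Sort by priority (ascending = highest first):
Order: [(1, 7), (2, 11), (3, 10)]
Completion times:
  Priority 1, burst=7, C=7
  Priority 2, burst=11, C=18
  Priority 3, burst=10, C=28
Average turnaround = 53/3 = 17.6667

17.6667


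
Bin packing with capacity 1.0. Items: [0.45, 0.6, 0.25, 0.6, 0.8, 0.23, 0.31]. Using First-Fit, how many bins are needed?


Place items sequentially using First-Fit:
  Item 0.45 -> new Bin 1
  Item 0.6 -> new Bin 2
  Item 0.25 -> Bin 1 (now 0.7)
  Item 0.6 -> new Bin 3
  Item 0.8 -> new Bin 4
  Item 0.23 -> Bin 1 (now 0.93)
  Item 0.31 -> Bin 2 (now 0.91)
Total bins used = 4

4


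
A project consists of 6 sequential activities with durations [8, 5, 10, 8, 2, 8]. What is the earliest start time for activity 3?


Activity 3 starts after activities 1 through 2 complete.
Predecessor durations: [8, 5]
ES = 8 + 5 = 13

13


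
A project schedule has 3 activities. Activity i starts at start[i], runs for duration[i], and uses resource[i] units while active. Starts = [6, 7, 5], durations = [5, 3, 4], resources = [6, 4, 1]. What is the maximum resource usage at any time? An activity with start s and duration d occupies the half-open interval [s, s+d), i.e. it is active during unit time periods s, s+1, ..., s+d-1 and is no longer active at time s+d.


Each activity i is active on [start_i, start_i + duration_i).
Compute total resource usage per time slot:
  t=0: active resources = [], total = 0
  t=1: active resources = [], total = 0
  t=2: active resources = [], total = 0
  t=3: active resources = [], total = 0
  t=4: active resources = [], total = 0
  t=5: active resources = [1], total = 1
  t=6: active resources = [6, 1], total = 7
  t=7: active resources = [6, 4, 1], total = 11
  t=8: active resources = [6, 4, 1], total = 11
  t=9: active resources = [6, 4], total = 10
  t=10: active resources = [6], total = 6
Peak resource demand = 11

11
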